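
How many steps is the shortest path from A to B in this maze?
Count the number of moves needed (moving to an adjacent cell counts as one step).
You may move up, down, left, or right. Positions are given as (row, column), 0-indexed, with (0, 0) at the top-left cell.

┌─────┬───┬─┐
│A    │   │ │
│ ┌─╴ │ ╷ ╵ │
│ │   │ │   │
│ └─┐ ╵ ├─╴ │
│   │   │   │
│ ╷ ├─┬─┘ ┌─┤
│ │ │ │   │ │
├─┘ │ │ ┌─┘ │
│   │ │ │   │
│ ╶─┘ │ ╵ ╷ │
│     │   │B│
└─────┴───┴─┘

Using BFS to find shortest path:
Start: (0, 0), End: (5, 5)
Path found:
(0,0) → (0,1) → (0,2) → (1,2) → (2,2) → (2,3) → (1,3) → (0,3) → (0,4) → (1,4) → (1,5) → (2,5) → (2,4) → (3,4) → (3,3) → (4,3) → (5,3) → (5,4) → (4,4) → (4,5) → (5,5)
Number of steps: 20

Solution:

┌─────┬───┬─┐
│A → ↓│↱ ↓│ │
│ ┌─╴ │ ╷ ╵ │
│ │  ↓│↑│↳ ↓│
│ └─┐ ╵ ├─╴ │
│   │↳ ↑│↓ ↲│
│ ╷ ├─┬─┘ ┌─┤
│ │ │ │↓ ↲│ │
├─┘ │ │ ┌─┘ │
│   │ │↓│↱ ↓│
│ ╶─┘ │ ╵ ╷ │
│     │↳ ↑│B│
└─────┴───┴─┘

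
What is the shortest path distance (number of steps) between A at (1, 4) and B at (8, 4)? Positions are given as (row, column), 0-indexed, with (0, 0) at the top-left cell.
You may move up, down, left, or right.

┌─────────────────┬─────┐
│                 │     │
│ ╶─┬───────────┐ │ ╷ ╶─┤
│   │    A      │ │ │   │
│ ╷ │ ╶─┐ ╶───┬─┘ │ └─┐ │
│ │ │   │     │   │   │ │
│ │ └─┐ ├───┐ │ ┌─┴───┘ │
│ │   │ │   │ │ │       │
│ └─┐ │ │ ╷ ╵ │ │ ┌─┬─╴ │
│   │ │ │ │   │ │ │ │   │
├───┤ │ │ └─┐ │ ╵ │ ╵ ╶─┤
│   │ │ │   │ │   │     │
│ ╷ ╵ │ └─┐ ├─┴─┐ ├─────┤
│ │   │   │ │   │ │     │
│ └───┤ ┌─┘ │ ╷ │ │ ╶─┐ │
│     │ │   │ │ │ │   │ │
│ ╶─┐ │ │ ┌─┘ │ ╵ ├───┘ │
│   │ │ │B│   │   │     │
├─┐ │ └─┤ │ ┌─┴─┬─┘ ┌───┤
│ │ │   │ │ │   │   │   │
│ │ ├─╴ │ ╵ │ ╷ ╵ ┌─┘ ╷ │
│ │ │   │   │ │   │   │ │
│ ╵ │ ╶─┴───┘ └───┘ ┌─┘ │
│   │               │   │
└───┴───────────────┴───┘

Finding path from (1, 4) to (8, 4):
Path: (1,4) → (2,4) → (2,5) → (2,6) → (3,6) → (4,6) → (4,5) → (3,5) → (3,4) → (4,4) → (5,4) → (5,5) → (6,5) → (7,5) → (7,4) → (8,4)
Distance: 15 steps

Solution:

┌─────────────────┬─────┐
│                 │     │
│ ╶─┬───────────┐ │ ╷ ╶─┤
│   │    A      │ │ │   │
│ ╷ │ ╶─┐ ╶───┬─┘ │ └─┐ │
│ │ │   │↳ → ↓│   │   │ │
│ │ └─┐ ├───┐ │ ┌─┴───┘ │
│ │   │ │↓ ↰│↓│ │       │
│ └─┐ │ │ ╷ ╵ │ │ ┌─┬─╴ │
│   │ │ │↓│↑ ↲│ │ │ │   │
├───┤ │ │ └─┐ │ ╵ │ ╵ ╶─┤
│   │ │ │↳ ↓│ │   │     │
│ ╷ ╵ │ └─┐ ├─┴─┐ ├─────┤
│ │   │   │↓│   │ │     │
│ └───┤ ┌─┘ │ ╷ │ │ ╶─┐ │
│     │ │↓ ↲│ │ │ │   │ │
│ ╶─┐ │ │ ┌─┘ │ ╵ ├───┘ │
│   │ │ │B│   │   │     │
├─┐ │ └─┤ │ ┌─┴─┬─┘ ┌───┤
│ │ │   │ │ │   │   │   │
│ │ ├─╴ │ ╵ │ ╷ ╵ ┌─┘ ╷ │
│ │ │   │   │ │   │   │ │
│ ╵ │ ╶─┴───┘ └───┘ ┌─┘ │
│   │               │   │
└───┴───────────────┴───┘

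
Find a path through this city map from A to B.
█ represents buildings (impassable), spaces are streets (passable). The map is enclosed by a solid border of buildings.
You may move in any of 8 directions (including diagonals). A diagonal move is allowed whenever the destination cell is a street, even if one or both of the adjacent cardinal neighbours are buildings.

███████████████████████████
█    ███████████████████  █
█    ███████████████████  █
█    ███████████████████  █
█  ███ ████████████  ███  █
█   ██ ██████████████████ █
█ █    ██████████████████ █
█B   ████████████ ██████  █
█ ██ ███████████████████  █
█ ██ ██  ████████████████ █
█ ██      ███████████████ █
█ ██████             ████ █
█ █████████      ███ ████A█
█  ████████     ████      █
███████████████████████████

Finding the shortest path from A to B:
Movement: 8-directional
Path length: 25 steps
Directions: down-left → left → left → left → up-left → up-left → left → left → left → left → left → left → left → left → left → left → left → up-left → left → left → up-left → up → up-left → left → left

Solution:

███████████████████████████
█    ███████████████████  █
█    ███████████████████  █
█    ███████████████████  █
█  ███ ████████████  ███  █
█   ██ ██████████████████ █
█ █    ██████████████████ █
█B←← ████████████ ██████  █
█ ██↖███████████████████  █
█ ██↑██  ████████████████ █
█ ██ ↖←←  ███████████████ █
█ ██████↖←←←←←←←←←←← ████ █
█ █████████      ███↖████A█
█  ████████     ████ ↖←←← █
███████████████████████████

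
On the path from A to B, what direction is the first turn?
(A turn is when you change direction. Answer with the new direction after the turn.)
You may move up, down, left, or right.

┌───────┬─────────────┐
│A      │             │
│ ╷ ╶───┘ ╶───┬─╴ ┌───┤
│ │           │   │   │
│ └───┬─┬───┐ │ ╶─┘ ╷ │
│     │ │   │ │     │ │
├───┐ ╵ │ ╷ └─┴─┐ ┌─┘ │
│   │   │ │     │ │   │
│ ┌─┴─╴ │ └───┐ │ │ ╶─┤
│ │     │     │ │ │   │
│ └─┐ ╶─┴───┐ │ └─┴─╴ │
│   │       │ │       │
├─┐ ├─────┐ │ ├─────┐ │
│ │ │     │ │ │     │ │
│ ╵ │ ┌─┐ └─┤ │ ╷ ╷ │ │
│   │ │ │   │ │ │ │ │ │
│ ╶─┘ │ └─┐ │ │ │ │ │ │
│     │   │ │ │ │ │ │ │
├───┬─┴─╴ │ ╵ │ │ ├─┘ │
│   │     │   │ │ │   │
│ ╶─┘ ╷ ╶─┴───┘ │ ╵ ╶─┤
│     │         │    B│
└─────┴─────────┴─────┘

Directions: right, down, right, right, right, up, right, right, right, right, down, left, down, right, right, up, right, down, down, left, down, right, down, down, down, down, down, left, down, right
First turn direction: down

Solution:

┌───────┬─────────────┐
│A ↓    │↱ → → → ↓    │
│ ╷ ╶───┘ ╶───┬─╴ ┌───┤
│ │↳ → → ↑    │↓ ↲│↱ ↓│
│ └───┬─┬───┐ │ ╶─┘ ╷ │
│     │ │   │ │↳ → ↑│↓│
├───┐ ╵ │ ╷ └─┴─┐ ┌─┘ │
│   │   │ │     │ │↓ ↲│
│ ┌─┴─╴ │ └───┐ │ │ ╶─┤
│ │     │     │ │ │↳ ↓│
│ └─┐ ╶─┴───┐ │ └─┴─╴ │
│   │       │ │      ↓│
├─┐ ├─────┐ │ ├─────┐ │
│ │ │     │ │ │     │↓│
│ ╵ │ ┌─┐ └─┤ │ ╷ ╷ │ │
│   │ │ │   │ │ │ │ │↓│
│ ╶─┘ │ └─┐ │ │ │ │ │ │
│     │   │ │ │ │ │ │↓│
├───┬─┴─╴ │ ╵ │ │ ├─┘ │
│   │     │   │ │ │↓ ↲│
│ ╶─┘ ╷ ╶─┴───┘ │ ╵ ╶─┤
│     │         │  ↳ B│
└─────┴─────────┴─────┘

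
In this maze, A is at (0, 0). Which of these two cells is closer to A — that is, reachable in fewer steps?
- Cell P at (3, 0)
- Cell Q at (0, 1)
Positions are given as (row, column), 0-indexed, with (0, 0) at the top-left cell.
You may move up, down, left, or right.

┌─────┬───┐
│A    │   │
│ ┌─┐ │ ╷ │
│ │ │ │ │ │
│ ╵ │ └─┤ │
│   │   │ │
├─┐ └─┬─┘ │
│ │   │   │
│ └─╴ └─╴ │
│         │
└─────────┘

Shortest path A → P at (3, 0): 9 steps
Shortest path A → Q at (0, 1): 1 steps

Q is closer (1 steps vs 9 steps).

Path to P:

┌─────┬───┐
│A    │   │
│ ┌─┐ │ ╷ │
│↓│ │ │ │ │
│ ╵ │ └─┤ │
│↳ ↓│   │ │
├─┐ └─┬─┘ │
│P│↳ ↓│   │
│ └─╴ └─╴ │
│↑ ← ↲    │
└─────────┘

Path to Q:

┌─────┬───┐
│A Q  │   │
│ ┌─┐ │ ╷ │
│ │ │ │ │ │
│ ╵ │ └─┤ │
│   │   │ │
├─┐ └─┬─┘ │
│ │   │   │
│ └─╴ └─╴ │
│         │
└─────────┘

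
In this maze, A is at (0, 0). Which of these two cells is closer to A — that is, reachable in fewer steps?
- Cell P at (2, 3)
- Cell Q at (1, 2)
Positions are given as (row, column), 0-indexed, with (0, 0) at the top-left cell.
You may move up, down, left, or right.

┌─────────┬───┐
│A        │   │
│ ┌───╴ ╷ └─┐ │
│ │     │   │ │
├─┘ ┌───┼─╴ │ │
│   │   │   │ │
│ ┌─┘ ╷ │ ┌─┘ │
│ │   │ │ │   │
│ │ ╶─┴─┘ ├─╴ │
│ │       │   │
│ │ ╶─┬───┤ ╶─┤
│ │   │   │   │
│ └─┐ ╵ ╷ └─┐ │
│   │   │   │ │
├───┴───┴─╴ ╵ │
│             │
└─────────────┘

Shortest path A → P at (2, 3): 17 steps
Shortest path A → Q at (1, 2): 5 steps

Q is closer (5 steps vs 17 steps).

Path to P:

┌─────────┬───┐
│A → → → ↓│   │
│ ┌───╴ ╷ └─┐ │
│ │     │↳ ↓│ │
├─┘ ┌───┼─╴ │ │
│   │↱ P│↓ ↲│ │
│ ┌─┘ ╷ │ ┌─┘ │
│ │↱ ↑│ │↓│   │
│ │ ╶─┴─┘ ├─╴ │
│ │↑ ← ← ↲│   │
│ │ ╶─┬───┤ ╶─┤
│ │   │   │   │
│ └─┐ ╵ ╷ └─┐ │
│   │   │   │ │
├───┴───┴─╴ ╵ │
│             │
└─────────────┘

Path to Q:

┌─────────┬───┐
│A → → ↓  │   │
│ ┌───╴ ╷ └─┐ │
│ │  Q ↲│   │ │
├─┘ ┌───┼─╴ │ │
│   │   │   │ │
│ ┌─┘ ╷ │ ┌─┘ │
│ │   │ │ │   │
│ │ ╶─┴─┘ ├─╴ │
│ │       │   │
│ │ ╶─┬───┤ ╶─┤
│ │   │   │   │
│ └─┐ ╵ ╷ └─┐ │
│   │   │   │ │
├───┴───┴─╴ ╵ │
│             │
└─────────────┘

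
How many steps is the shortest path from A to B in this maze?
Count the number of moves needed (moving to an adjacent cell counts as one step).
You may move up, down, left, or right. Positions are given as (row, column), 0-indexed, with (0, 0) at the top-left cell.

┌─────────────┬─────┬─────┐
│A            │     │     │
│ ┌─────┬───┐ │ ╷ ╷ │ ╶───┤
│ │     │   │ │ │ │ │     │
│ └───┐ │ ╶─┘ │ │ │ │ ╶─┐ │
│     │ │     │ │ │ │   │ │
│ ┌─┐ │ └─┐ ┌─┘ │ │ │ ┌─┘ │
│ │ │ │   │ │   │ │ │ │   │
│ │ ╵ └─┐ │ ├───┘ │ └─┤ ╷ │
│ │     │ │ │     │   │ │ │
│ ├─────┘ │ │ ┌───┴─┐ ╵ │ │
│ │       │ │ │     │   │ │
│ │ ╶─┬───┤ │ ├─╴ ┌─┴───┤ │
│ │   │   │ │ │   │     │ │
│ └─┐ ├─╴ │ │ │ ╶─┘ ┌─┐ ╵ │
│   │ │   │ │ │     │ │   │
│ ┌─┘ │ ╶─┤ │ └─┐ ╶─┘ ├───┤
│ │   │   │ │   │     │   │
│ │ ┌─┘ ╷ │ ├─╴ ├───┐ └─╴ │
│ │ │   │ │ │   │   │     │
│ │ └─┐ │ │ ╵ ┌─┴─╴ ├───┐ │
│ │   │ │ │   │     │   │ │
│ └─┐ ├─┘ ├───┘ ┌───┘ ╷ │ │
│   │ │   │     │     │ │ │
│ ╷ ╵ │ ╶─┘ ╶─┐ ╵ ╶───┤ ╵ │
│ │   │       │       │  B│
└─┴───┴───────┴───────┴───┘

Using BFS to find shortest path:
Start: (0, 0), End: (12, 12)
Path found:
(0,0) → (0,1) → (0,2) → (0,3) → (0,4) → (0,5) → (0,6) → (1,6) → (2,6) → (2,5) → (3,5) → (4,5) → (5,5) → (6,5) → (7,5) → (8,5) → (9,5) → (10,5) → (10,6) → (9,6) → (9,7) → (8,7) → (8,6) → (7,6) → (6,6) → (5,6) → (4,6) → (4,7) → (4,8) → (3,8) → (2,8) → (1,8) → (0,8) → (0,9) → (1,9) → (2,9) → (3,9) → (4,9) → (4,10) → (5,10) → (5,11) → (4,11) → (3,11) → (3,12) → (4,12) → (5,12) → (6,12) → (7,12) → (7,11) → (6,11) → (6,10) → (6,9) → (7,9) → (7,8) → (8,8) → (8,9) → (8,10) → (9,10) → (9,11) → (9,12) → (10,12) → (11,12) → (12,12)
Number of steps: 62

Solution:

┌─────────────┬─────┬─────┐
│A → → → → → ↓│  ↱ ↓│     │
│ ┌─────┬───┐ │ ╷ ╷ │ ╶───┤
│ │     │   │↓│ │↑│↓│     │
│ └───┐ │ ╶─┘ │ │ │ │ ╶─┐ │
│     │ │  ↓ ↲│ │↑│↓│   │ │
│ ┌─┐ │ └─┐ ┌─┘ │ │ │ ┌─┘ │
│ │ │ │   │↓│   │↑│↓│ │↱ ↓│
│ │ ╵ └─┐ │ ├───┘ │ └─┤ ╷ │
│ │     │ │↓│↱ → ↑│↳ ↓│↑│↓│
│ ├─────┘ │ │ ┌───┴─┐ ╵ │ │
│ │       │↓│↑│     │↳ ↑│↓│
│ │ ╶─┬───┤ │ ├─╴ ┌─┴───┤ │
│ │   │   │↓│↑│   │↓ ← ↰│↓│
│ └─┐ ├─╴ │ │ │ ╶─┘ ┌─┐ ╵ │
│   │ │   │↓│↑│  ↓ ↲│ │↑ ↲│
│ ┌─┘ │ ╶─┤ │ └─┐ ╶─┘ ├───┤
│ │   │   │↓│↑ ↰│↳ → ↓│   │
│ │ ┌─┘ ╷ │ ├─╴ ├───┐ └─╴ │
│ │ │   │ │↓│↱ ↑│   │↳ → ↓│
│ │ └─┐ │ │ ╵ ┌─┴─╴ ├───┐ │
│ │   │ │ │↳ ↑│     │   │↓│
│ └─┐ ├─┘ ├───┘ ┌───┘ ╷ │ │
│   │ │   │     │     │ │↓│
│ ╷ ╵ │ ╶─┘ ╶─┐ ╵ ╶───┤ ╵ │
│ │   │       │       │  B│
└─┴───┴───────┴───────┴───┘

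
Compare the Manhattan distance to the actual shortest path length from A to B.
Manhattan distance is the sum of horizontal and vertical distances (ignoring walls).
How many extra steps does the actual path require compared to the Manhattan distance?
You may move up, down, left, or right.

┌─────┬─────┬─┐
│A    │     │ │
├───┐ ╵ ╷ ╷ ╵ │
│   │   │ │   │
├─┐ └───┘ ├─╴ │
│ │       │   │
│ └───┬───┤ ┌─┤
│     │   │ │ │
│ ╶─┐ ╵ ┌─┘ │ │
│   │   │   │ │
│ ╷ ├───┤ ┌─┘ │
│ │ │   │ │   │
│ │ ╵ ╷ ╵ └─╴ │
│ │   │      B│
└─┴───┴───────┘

Manhattan distance: |6 - 0| + |6 - 0| = 12
Actual path length: 18
Extra steps: 18 - 12 = 6

Solution:

┌─────┬─────┬─┐
│A → ↓│↱ → ↓│ │
├───┐ ╵ ╷ ╷ ╵ │
│   │↳ ↑│ │↳ ↓│
├─┐ └───┘ ├─╴ │
│ │       │↓ ↲│
│ └───┬───┤ ┌─┤
│     │   │↓│ │
│ ╶─┐ ╵ ┌─┘ │ │
│   │   │↓ ↲│ │
│ ╷ ├───┤ ┌─┘ │
│ │ │   │↓│   │
│ │ ╵ ╷ ╵ └─╴ │
│ │   │  ↳ → B│
└─┴───┴───────┘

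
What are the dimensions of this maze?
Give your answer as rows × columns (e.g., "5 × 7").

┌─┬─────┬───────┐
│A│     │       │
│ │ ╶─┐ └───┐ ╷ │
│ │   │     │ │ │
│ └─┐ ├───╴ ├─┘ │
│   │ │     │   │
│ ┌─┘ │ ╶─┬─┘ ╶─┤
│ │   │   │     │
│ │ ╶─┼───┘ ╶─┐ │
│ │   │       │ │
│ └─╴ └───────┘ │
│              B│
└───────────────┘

Counting the maze dimensions:
Rows (vertical): 6
Columns (horizontal): 8
Dimensions: 6 × 8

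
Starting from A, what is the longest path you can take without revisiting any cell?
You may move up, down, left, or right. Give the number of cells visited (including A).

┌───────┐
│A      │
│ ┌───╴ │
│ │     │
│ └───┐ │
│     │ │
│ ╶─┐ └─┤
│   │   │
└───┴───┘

Finding longest simple path using DFS:
Start: (0, 0)
Longest path visits 7 cells
Path: A → down → down → right → right → down → right

Solution:

┌───────┐
│A      │
│ ┌───╴ │
│↓│     │
│ └───┐ │
│↳ → ↓│ │
│ ╶─┐ └─┤
│   │↳ B│
└───┴───┘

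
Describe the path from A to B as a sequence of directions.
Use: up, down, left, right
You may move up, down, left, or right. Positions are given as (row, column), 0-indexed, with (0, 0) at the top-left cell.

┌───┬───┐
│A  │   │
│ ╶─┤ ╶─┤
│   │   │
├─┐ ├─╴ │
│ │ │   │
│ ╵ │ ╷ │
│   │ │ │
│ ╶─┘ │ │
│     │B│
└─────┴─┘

Finding the path and converting it to directions:
Path through cells: (0,0) → (1,0) → (1,1) → (2,1) → (3,1) → (3,0) → (4,0) → (4,1) → (4,2) → (3,2) → (2,2) → (2,3) → (3,3) → (4,3)
Directions: down, right, down, down, left, down, right, right, up, up, right, down, down

Solution:

┌───┬───┐
│A  │   │
│ ╶─┤ ╶─┤
│↳ ↓│   │
├─┐ ├─╴ │
│ │↓│↱ ↓│
│ ╵ │ ╷ │
│↓ ↲│↑│↓│
│ ╶─┘ │ │
│↳ → ↑│B│
└─────┴─┘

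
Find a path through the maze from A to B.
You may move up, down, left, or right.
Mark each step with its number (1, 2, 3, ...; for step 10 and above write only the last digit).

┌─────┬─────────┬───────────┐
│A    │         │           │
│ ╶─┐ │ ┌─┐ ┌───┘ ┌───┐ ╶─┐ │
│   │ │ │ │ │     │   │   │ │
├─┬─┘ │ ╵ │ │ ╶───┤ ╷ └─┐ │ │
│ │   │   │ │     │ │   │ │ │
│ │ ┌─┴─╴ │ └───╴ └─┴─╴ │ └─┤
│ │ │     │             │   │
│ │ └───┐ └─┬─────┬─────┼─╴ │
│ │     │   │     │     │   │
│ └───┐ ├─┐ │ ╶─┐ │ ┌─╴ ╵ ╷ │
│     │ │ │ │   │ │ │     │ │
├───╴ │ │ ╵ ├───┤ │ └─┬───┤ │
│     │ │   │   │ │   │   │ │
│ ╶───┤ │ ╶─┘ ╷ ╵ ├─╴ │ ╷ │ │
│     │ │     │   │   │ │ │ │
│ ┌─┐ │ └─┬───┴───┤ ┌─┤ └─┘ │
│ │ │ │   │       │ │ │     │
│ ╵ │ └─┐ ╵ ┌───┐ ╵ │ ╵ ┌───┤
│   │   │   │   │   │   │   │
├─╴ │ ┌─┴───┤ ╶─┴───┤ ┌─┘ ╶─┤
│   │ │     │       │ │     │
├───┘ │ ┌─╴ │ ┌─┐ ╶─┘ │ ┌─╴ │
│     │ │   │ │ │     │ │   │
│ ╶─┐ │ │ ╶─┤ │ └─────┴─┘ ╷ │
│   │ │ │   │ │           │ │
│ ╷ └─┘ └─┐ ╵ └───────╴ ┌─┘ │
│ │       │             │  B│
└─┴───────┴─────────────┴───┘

Finding the shortest path through the maze:
Path length: 64 steps
Directions: right → right → down → down → left → down → down → right → right → down → down → down → down → right → down → right → up → right → right → right → down → right → up → up → right → up → left → up → up → right → right → down → right → up → right → down → down → down → down → left → left → down → left → down → down → left → left → up → left → left → down → down → down → right → right → right → right → right → up → right → up → right → down → down

Solution:

┌─────┬─────────┬───────────┐
│A 1 2│         │           │
│ ╶─┐ │ ┌─┐ ┌───┘ ┌───┐ ╶─┐ │
│   │3│ │ │ │     │   │   │ │
├─┬─┘ │ ╵ │ │ ╶───┤ ╷ └─┐ │ │
│ │5 4│   │ │     │ │   │ │ │
│ │ ┌─┴─╴ │ └───╴ └─┴─╴ │ └─┤
│ │6│     │             │   │
│ │ └───┐ └─┬─────┬─────┼─╴ │
│ │7 8 9│   │     │9 0 1│4 5│
│ └───┐ ├─┐ │ ╶─┐ │ ┌─╴ ╵ ╷ │
│     │0│ │ │   │ │8│  2 3│6│
├───╴ │ │ ╵ ├───┤ │ └─┬───┤ │
│     │1│   │   │ │7 6│   │7│
│ ╶───┤ │ ╶─┘ ╷ ╵ ├─╴ │ ╷ │ │
│     │2│     │   │4 5│ │ │8│
│ ┌─┐ │ └─┬───┴───┤ ┌─┤ └─┘ │
│ │ │ │3 4│7 8 9 0│3│ │1 0 9│
│ ╵ │ └─┐ ╵ ┌───┐ ╵ │ ╵ ┌───┤
│   │   │5 6│   │1 2│3 2│   │
├─╴ │ ┌─┴───┤ ╶─┴───┤ ┌─┘ ╶─┤
│   │ │     │0 9 8  │4│     │
├───┘ │ ┌─╴ │ ┌─┐ ╶─┘ │ ┌─╴ │
│     │ │   │1│ │7 6 5│ │1 2│
│ ╶─┐ │ │ ╶─┤ │ └─────┴─┘ ╷ │
│   │ │ │   │2│        9 0│3│
│ ╷ └─┘ └─┐ ╵ └───────╴ ┌─┘ │
│ │       │  3 4 5 6 7 8│  B│
└─┴───────┴─────────────┴───┘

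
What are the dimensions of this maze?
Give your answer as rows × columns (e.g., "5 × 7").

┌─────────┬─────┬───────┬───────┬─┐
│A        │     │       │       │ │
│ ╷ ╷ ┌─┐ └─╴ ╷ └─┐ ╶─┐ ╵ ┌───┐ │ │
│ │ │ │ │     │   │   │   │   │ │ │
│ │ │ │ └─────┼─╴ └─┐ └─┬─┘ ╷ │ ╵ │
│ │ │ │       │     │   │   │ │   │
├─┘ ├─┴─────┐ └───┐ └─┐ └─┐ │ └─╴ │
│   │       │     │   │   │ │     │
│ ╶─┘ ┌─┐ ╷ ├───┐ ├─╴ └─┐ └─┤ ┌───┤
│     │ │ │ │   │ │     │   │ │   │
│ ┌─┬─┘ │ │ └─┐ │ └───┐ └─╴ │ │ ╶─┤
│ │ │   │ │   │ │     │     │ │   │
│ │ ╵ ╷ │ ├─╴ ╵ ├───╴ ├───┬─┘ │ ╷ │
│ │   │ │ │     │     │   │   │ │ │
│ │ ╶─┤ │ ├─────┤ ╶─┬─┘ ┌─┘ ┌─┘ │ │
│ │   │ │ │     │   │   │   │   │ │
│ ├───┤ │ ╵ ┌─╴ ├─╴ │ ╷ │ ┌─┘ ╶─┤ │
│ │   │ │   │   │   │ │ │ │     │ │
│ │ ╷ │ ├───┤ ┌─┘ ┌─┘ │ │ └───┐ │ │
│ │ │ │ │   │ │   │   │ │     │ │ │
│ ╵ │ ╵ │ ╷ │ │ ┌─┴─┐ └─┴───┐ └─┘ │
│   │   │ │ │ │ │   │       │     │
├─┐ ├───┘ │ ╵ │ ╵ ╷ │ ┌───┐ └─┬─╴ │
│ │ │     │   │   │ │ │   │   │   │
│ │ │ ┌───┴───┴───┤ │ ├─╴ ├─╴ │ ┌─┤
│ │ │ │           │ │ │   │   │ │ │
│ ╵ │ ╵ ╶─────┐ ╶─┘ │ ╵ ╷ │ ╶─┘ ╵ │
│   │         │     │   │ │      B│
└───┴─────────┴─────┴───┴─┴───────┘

Counting the maze dimensions:
Rows (vertical): 14
Columns (horizontal): 17
Dimensions: 14 × 17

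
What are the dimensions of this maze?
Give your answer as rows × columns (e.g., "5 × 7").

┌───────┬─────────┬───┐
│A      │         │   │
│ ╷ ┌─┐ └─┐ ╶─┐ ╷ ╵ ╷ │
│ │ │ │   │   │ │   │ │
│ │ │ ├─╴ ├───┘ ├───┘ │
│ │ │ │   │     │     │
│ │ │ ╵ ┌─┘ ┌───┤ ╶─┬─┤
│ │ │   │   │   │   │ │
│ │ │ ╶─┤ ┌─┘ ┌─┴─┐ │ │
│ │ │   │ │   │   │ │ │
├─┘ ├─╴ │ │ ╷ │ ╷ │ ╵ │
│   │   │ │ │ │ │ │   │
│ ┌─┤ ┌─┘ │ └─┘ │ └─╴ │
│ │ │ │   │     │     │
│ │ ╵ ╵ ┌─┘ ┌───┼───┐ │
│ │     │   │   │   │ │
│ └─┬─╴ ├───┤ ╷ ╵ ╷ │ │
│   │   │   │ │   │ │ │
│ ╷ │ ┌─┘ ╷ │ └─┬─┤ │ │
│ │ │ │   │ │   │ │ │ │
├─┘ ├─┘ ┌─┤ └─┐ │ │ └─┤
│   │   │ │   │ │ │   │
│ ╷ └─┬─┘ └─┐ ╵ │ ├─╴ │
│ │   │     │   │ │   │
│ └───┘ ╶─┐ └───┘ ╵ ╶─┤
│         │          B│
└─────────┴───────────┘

Counting the maze dimensions:
Rows (vertical): 13
Columns (horizontal): 11
Dimensions: 13 × 11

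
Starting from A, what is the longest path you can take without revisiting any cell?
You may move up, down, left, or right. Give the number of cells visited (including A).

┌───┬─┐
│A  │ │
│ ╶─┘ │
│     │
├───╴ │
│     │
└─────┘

Finding longest simple path using DFS:
Start: (0, 0)
Longest path visits 7 cells
Path: A → down → right → right → down → left → left

Solution:

┌───┬─┐
│A  │ │
│ ╶─┘ │
│↳ → ↓│
├───╴ │
│B ← ↲│
└─────┘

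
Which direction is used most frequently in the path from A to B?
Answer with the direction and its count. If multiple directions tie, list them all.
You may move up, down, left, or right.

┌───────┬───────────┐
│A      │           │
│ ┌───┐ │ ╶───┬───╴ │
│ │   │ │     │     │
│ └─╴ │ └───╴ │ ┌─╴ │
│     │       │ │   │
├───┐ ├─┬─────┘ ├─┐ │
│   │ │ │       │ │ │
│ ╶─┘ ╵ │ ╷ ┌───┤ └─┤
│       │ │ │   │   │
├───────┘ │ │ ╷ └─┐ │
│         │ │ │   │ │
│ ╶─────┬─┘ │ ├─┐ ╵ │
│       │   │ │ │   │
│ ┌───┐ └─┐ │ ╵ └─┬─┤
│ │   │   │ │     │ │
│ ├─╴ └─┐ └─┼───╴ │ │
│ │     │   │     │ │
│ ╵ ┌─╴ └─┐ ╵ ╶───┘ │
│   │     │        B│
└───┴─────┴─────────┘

Directions: right, right, right, down, down, right, right, right, up, left, left, up, right, right, right, right, right, down, left, left, down, down, left, left, left, down, down, left, left, left, left, down, right, right, right, down, right, down, right, down, right, right, right, right
Counts: {'right': 20, 'down': 11, 'up': 2, 'left': 11}
Most common: right (20 times)

Solution:

┌───────┬───────────┐
│A → → ↓│↱ → → → → ↓│
│ ┌───┐ │ ╶───┬───╴ │
│ │   │↓│↑ ← ↰│↓ ← ↲│
│ └─╴ │ └───╴ │ ┌─╴ │
│     │↳ → → ↑│↓│   │
├───┐ ├─┬─────┘ ├─┐ │
│   │ │ │↓ ← ← ↲│ │ │
│ ╶─┘ ╵ │ ╷ ┌───┤ └─┤
│       │↓│ │   │   │
├───────┘ │ │ ╷ └─┐ │
│↓ ← ← ← ↲│ │ │   │ │
│ ╶─────┬─┘ │ ├─┐ ╵ │
│↳ → → ↓│   │ │ │   │
│ ┌───┐ └─┐ │ ╵ └─┬─┤
│ │   │↳ ↓│ │     │ │
│ ├─╴ └─┐ └─┼───╴ │ │
│ │     │↳ ↓│     │ │
│ ╵ ┌─╴ └─┐ ╵ ╶───┘ │
│   │     │↳ → → → B│
└───┴─────┴─────────┘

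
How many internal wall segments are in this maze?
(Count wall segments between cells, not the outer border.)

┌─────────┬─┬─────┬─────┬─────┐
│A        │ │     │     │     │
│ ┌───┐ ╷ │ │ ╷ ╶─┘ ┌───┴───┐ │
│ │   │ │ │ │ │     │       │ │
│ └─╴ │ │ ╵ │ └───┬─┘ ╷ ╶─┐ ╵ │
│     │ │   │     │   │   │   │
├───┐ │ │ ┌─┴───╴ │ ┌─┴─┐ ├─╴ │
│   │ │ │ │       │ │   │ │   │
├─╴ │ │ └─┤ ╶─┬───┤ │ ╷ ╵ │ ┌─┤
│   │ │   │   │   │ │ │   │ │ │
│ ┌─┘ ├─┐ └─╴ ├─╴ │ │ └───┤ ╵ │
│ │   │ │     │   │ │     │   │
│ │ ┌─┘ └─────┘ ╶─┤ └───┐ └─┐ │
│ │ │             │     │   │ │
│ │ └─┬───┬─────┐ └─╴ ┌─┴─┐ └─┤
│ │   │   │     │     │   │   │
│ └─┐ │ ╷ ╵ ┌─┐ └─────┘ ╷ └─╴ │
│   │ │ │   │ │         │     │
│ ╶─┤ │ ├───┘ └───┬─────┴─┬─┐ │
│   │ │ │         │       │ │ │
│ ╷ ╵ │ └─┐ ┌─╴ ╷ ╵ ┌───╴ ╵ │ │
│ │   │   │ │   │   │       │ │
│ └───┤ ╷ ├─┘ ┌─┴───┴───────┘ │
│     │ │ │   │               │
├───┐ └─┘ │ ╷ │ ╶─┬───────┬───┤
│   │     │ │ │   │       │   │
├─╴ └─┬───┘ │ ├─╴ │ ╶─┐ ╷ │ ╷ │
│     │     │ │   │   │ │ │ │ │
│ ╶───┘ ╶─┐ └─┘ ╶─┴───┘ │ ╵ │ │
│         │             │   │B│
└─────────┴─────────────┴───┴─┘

Counting internal wall segments:
Total internal walls: 196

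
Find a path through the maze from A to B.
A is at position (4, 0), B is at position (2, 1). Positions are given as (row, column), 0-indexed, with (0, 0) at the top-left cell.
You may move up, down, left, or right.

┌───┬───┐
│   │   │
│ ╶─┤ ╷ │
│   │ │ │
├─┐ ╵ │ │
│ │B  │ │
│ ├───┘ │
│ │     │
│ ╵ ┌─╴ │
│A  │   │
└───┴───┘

Finding the shortest path from (4, 0) to (2, 1):
Path length: 11 steps
Directions: right → up → right → right → up → up → up → left → down → down → left

Solution:

┌───┬───┐
│   │↓ ↰│
│ ╶─┤ ╷ │
│   │↓│↑│
├─┐ ╵ │ │
│ │B ↲│↑│
│ ├───┘ │
│ │↱ → ↑│
│ ╵ ┌─╴ │
│A ↑│   │
└───┴───┘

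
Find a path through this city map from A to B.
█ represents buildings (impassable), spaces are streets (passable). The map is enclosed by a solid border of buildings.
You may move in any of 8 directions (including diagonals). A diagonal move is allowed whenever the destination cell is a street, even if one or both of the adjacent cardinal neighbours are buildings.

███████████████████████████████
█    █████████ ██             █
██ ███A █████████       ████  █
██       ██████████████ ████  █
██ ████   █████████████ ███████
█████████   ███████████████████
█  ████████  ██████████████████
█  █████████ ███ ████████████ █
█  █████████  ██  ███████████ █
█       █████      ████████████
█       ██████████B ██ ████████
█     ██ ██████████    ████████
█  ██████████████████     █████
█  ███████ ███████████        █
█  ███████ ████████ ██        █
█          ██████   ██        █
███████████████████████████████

Finding the shortest path from A to B:
Movement: 8-directional
Path length: 12 steps
Directions: right → down-right → down-right → down-right → down-right → down-right → down-right → down-right → right → right → right → down-right

Solution:

███████████████████████████████
█    █████████ ██             █
██ ███A↘█████████       ████  █
██      ↘██████████████ ████  █
██ ████  ↘█████████████ ███████
█████████ ↘ ███████████████████
█  ████████↘ ██████████████████
█  █████████↘███ ████████████ █
█  █████████ ↘██  ███████████ █
█       █████ →→→↘ ████████████
█       ██████████B ██ ████████
█     ██ ██████████    ████████
█  ██████████████████     █████
█  ███████ ███████████        █
█  ███████ ████████ ██        █
█          ██████   ██        █
███████████████████████████████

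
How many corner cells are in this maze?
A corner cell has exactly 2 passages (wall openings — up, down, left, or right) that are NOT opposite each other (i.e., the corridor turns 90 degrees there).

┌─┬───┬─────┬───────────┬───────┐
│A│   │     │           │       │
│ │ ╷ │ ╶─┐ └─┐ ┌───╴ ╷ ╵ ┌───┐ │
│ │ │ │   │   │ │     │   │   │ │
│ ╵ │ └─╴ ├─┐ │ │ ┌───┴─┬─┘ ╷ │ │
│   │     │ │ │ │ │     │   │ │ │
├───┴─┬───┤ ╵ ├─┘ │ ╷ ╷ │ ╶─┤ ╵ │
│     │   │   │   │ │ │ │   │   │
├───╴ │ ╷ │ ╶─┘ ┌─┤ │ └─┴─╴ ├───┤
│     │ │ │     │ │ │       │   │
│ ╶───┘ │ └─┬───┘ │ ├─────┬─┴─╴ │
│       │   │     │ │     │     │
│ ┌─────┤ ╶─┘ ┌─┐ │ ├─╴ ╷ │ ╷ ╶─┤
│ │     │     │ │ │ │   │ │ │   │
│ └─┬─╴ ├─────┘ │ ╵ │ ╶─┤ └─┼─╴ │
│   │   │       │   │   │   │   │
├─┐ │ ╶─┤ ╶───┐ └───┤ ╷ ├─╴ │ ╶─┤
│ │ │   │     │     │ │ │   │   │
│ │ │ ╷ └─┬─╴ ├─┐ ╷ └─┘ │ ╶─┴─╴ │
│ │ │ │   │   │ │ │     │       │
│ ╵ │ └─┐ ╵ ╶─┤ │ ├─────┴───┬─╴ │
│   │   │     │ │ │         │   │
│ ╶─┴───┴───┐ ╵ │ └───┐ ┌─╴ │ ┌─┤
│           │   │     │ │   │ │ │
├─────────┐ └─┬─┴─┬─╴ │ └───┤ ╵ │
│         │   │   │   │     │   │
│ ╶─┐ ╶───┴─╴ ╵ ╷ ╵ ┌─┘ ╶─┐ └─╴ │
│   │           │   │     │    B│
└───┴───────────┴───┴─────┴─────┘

Counting corner cells (2 non-opposite passages):
Total corners: 112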